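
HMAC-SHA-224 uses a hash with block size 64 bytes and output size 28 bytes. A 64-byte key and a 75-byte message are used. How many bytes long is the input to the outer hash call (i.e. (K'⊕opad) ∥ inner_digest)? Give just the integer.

92

Key is 64 ≤ 64 bytes, zero-padded: |K'| = 64.
Outer input = (K'⊕opad) ∥ H(inner) → 64 + 28 = 92 bytes.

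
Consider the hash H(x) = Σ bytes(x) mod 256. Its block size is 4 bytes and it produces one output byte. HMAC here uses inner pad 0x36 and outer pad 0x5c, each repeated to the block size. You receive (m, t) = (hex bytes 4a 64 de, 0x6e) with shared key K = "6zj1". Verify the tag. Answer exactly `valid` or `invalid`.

valid

Key "6zj1" = 36 7a 6a 31 is exactly B = 4 bytes: K' = 36 7a 6a 31.
K' ⊕ ipad = 00 4c 5c 07; K' ⊕ opad = 6a 26 36 6d.
Inner hash: sum = 0+76+92+7+74+100+222 = 571; mod 256 = 59 → 3b.
Outer hash (recomputed tag): sum = 106+38+54+109+59 = 366; mod 256 = 110 → 6e.
Recomputed tag = 6e; claimed = 6e → match.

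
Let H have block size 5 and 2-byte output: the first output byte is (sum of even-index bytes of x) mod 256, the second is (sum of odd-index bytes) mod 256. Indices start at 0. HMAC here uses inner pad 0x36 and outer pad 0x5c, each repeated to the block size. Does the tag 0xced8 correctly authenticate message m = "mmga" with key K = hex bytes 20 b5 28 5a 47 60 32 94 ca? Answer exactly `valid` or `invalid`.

Key hex bytes 20 b5 28 5a 47 60 32 94 ca is 9 bytes > B = 5, so hash it first: H(key) = 8b 03, then zero-pad to 5 bytes: K' = 8b 03 00 00 00.
K' ⊕ ipad = bd 35 36 36 36; K' ⊕ opad = d7 5f 5c 5c 5c.
Inner hash: even-index sum = 503 mod 256 = 247; odd-index sum = 319 mod 256 = 63 → f7 3f.
Outer hash (recomputed tag): even-index sum = 462 mod 256 = 206; odd-index sum = 434 mod 256 = 178 → ce b2.
Recomputed tag = ceb2; claimed = ced8 → mismatch.

invalid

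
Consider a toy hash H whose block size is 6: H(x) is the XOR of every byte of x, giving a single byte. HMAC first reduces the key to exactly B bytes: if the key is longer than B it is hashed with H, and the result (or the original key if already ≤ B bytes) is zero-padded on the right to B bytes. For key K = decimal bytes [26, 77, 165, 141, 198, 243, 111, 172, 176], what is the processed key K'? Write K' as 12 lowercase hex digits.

390000000000

|K| = 9 > B = 6, so first hash the key.
H(K): XOR 1a⊕4d⊕a5⊕8d⊕c6⊕f3⊕6f⊕ac⊕b0 = 39.
Zero-pad H(K) = 39 to 6 bytes: K' = 39 00 00 00 00 00.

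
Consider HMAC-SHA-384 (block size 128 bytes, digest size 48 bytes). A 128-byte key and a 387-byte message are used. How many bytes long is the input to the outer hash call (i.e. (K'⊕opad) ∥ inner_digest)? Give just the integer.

176

Key is 128 ≤ 128 bytes, zero-padded: |K'| = 128.
Outer input = (K'⊕opad) ∥ H(inner) → 128 + 48 = 176 bytes.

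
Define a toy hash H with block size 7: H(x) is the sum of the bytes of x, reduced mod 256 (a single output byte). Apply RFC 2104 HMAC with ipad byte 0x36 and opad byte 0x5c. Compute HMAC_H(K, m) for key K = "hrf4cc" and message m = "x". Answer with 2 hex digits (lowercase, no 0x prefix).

2a

Key "hrf4cc" = 68 72 66 34 63 63 is 6 bytes ≤ B = 7; zero-pad to 7 bytes: K' = 68 72 66 34 63 63 00.
K' ⊕ ipad = 5e 44 50 02 55 55 36.  K' ⊕ opad = 34 2e 3a 68 3f 3f 5c.
Inner input = (K'⊕ipad) ∥ m = 5e 44 50 02 55 55 36 ∥ 78.
Inner hash: sum = 94+68+80+2+85+85+54+120 = 588; mod 256 = 76 → 4c.
Outer input = (K'⊕opad) ∥ inner = 34 2e 3a 68 3f 3f 5c ∥ 4c.
Outer hash (tag): sum = 52+46+58+104+63+63+92+76 = 554; mod 256 = 42 → 2a.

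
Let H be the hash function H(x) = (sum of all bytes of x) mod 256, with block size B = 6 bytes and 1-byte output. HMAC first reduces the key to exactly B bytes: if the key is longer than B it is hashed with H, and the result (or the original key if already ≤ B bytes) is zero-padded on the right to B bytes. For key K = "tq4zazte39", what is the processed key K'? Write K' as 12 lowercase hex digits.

b30000000000

|K| = 10 > B = 6, so first hash the key.
H(K): sum = 116+113+52+122+97+122+116+101+51+57 = 947; mod 256 = 179 → b3.
Zero-pad H(K) = b3 to 6 bytes: K' = b3 00 00 00 00 00.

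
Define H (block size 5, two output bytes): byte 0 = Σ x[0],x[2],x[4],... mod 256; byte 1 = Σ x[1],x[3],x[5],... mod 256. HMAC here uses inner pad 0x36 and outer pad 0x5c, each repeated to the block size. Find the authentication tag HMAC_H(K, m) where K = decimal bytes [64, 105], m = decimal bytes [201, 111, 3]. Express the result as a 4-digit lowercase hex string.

Key decimal bytes [64, 105] = 40 69 is 2 bytes ≤ B = 5; zero-pad to 5 bytes: K' = 40 69 00 00 00.
K' ⊕ ipad = 76 5f 36 36 36.  K' ⊕ opad = 1c 35 5c 5c 5c.
Inner input = (K'⊕ipad) ∥ m = 76 5f 36 36 36 ∥ c9 6f 03.
Inner hash: even-index sum = 337 mod 256 = 81; odd-index sum = 353 mod 256 = 97 → 51 61.
Outer input = (K'⊕opad) ∥ inner = 1c 35 5c 5c 5c ∥ 51 61.
Outer hash (tag): even-index sum = 309 mod 256 = 53; odd-index sum = 226 mod 256 = 226 → 35 e2.

35e2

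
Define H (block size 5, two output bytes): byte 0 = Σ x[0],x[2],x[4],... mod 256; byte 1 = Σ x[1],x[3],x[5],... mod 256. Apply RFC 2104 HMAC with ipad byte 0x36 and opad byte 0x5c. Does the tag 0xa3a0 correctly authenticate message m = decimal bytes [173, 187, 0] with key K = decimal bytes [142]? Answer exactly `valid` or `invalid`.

invalid

Key decimal bytes [142] = 8e is 1 byte ≤ B = 5; zero-pad to 5 bytes: K' = 8e 00 00 00 00.
K' ⊕ ipad = b8 36 36 36 36; K' ⊕ opad = d2 5c 5c 5c 5c.
Inner hash: even-index sum = 479 mod 256 = 223; odd-index sum = 281 mod 256 = 25 → df 19.
Outer hash (recomputed tag): even-index sum = 419 mod 256 = 163; odd-index sum = 407 mod 256 = 151 → a3 97.
Recomputed tag = a397; claimed = a3a0 → mismatch.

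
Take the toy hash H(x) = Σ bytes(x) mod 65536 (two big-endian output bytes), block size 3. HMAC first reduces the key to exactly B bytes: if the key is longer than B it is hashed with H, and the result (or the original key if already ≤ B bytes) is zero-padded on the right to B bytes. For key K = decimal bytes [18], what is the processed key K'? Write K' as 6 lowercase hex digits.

120000

Key decimal bytes [18] = 12 is 1 byte ≤ B = 3; zero-pad to 3 bytes: K' = 12 00 00.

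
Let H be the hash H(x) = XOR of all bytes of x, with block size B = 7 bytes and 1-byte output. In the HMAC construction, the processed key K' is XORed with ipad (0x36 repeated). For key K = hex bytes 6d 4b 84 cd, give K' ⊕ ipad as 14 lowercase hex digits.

5b7db2fb363636

Key hex bytes 6d 4b 84 cd is 4 bytes ≤ B = 7; zero-pad to 7 bytes: K' = 6d 4b 84 cd 00 00 00.
XOR each byte with 0x36: 6d⊕36=5b, 4b⊕36=7d, 84⊕36=b2, cd⊕36=fb, 00⊕36=36, 00⊕36=36, 00⊕36=36.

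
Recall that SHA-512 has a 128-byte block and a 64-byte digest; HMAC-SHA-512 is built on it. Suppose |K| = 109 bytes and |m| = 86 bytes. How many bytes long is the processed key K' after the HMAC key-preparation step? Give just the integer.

128

Key is 109 ≤ 128 bytes, zero-padded: |K'| = 128.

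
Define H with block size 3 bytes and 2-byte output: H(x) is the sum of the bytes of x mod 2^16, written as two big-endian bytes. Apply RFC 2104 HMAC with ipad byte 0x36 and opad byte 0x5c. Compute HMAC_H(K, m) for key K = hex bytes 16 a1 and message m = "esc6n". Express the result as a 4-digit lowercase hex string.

0271

Key hex bytes 16 a1 is 2 bytes ≤ B = 3; zero-pad to 3 bytes: K' = 16 a1 00.
K' ⊕ ipad = 20 97 36.  K' ⊕ opad = 4a fd 5c.
Inner input = (K'⊕ipad) ∥ m = 20 97 36 ∥ 65 73 63 36 6e.
Inner hash: sum = 32+151+54+101+115+99+54+110 = 716 → 02 cc.
Outer input = (K'⊕opad) ∥ inner = 4a fd 5c ∥ 02 cc.
Outer hash (tag): sum = 74+253+92+2+204 = 625 → 02 71.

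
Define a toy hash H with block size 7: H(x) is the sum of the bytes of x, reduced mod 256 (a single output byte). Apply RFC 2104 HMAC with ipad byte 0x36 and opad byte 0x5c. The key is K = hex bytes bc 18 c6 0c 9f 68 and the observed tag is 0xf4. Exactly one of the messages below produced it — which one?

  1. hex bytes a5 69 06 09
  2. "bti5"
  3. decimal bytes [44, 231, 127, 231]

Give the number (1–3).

2

Key hex bytes bc 18 c6 0c 9f 68 is 6 bytes ≤ B = 7; zero-pad to 7 bytes: K' = bc 18 c6 0c 9f 68 00.
K' ⊕ ipad = 8a 2e f0 3a a9 5e 36; K' ⊕ opad = e0 44 9a 50 c3 34 5c.
m1: inner = H(8a 2e f0 3a a9 5e 36 a5 69 06 09) = 3c; tag = H(e0 44 9a 50 c3 34 5c 3c) = 9d
m2: inner = H(8a 2e f0 3a a9 5e 36 62 74 69 35) = 93; tag = H(e0 44 9a 50 c3 34 5c 93) = f4 ← matches
m3: inner = H(8a 2e f0 3a a9 5e 36 2c e7 7f e7) = 98; tag = H(e0 44 9a 50 c3 34 5c 98) = f9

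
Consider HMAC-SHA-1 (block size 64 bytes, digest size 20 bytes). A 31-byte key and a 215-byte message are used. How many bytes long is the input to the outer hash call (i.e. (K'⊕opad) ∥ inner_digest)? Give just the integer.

Key is 31 ≤ 64 bytes, zero-padded: |K'| = 64.
Outer input = (K'⊕opad) ∥ H(inner) → 64 + 20 = 84 bytes.

84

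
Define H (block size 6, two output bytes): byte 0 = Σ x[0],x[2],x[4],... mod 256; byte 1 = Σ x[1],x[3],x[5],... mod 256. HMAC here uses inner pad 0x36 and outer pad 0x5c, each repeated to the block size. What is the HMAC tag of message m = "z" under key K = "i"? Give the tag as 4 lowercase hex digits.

Key "i" = 69 is 1 byte ≤ B = 6; zero-pad to 6 bytes: K' = 69 00 00 00 00 00.
K' ⊕ ipad = 5f 36 36 36 36 36.  K' ⊕ opad = 35 5c 5c 5c 5c 5c.
Inner input = (K'⊕ipad) ∥ m = 5f 36 36 36 36 36 ∥ 7a.
Inner hash: even-index sum = 325 mod 256 = 69; odd-index sum = 162 mod 256 = 162 → 45 a2.
Outer input = (K'⊕opad) ∥ inner = 35 5c 5c 5c 5c 5c ∥ 45 a2.
Outer hash (tag): even-index sum = 306 mod 256 = 50; odd-index sum = 438 mod 256 = 182 → 32 b6.

32b6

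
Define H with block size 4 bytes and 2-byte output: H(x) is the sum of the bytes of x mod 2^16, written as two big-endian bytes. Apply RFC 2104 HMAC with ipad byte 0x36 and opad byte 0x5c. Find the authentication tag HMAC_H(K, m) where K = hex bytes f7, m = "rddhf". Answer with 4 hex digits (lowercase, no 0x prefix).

Key hex bytes f7 is 1 byte ≤ B = 4; zero-pad to 4 bytes: K' = f7 00 00 00.
K' ⊕ ipad = c1 36 36 36.  K' ⊕ opad = ab 5c 5c 5c.
Inner input = (K'⊕ipad) ∥ m = c1 36 36 36 ∥ 72 64 64 68 66.
Inner hash: sum = 193+54+54+54+114+100+100+104+102 = 875 → 03 6b.
Outer input = (K'⊕opad) ∥ inner = ab 5c 5c 5c ∥ 03 6b.
Outer hash (tag): sum = 171+92+92+92+3+107 = 557 → 02 2d.

022d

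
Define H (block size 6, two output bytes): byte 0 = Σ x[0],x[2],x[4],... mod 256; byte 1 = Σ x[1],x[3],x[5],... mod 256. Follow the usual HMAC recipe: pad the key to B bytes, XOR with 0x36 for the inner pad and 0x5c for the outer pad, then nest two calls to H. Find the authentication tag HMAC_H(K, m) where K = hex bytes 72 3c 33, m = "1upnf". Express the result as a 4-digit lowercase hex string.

Key hex bytes 72 3c 33 is 3 bytes ≤ B = 6; zero-pad to 6 bytes: K' = 72 3c 33 00 00 00.
K' ⊕ ipad = 44 0a 05 36 36 36.  K' ⊕ opad = 2e 60 6f 5c 5c 5c.
Inner input = (K'⊕ipad) ∥ m = 44 0a 05 36 36 36 ∥ 31 75 70 6e 66.
Inner hash: even-index sum = 390 mod 256 = 134; odd-index sum = 345 mod 256 = 89 → 86 59.
Outer input = (K'⊕opad) ∥ inner = 2e 60 6f 5c 5c 5c ∥ 86 59.
Outer hash (tag): even-index sum = 383 mod 256 = 127; odd-index sum = 369 mod 256 = 113 → 7f 71.

7f71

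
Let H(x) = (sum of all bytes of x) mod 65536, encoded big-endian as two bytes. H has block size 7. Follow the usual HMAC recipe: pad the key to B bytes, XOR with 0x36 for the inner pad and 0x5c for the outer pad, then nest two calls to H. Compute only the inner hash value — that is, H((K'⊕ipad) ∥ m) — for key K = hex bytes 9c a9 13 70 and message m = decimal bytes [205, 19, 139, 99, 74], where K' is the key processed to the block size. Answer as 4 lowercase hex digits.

Key hex bytes 9c a9 13 70 is 4 bytes ≤ B = 7; zero-pad to 7 bytes: K' = 9c a9 13 70 00 00 00.
K' ⊕ ipad = aa 9f 25 46 36 36 36.
Inner input = aa 9f 25 46 36 36 36 ∥ cd 13 8b 63 4a.
Inner hash: sum = 170+159+37+70+54+54+54+205+19+139+99+74 = 1134 → 04 6e.

046e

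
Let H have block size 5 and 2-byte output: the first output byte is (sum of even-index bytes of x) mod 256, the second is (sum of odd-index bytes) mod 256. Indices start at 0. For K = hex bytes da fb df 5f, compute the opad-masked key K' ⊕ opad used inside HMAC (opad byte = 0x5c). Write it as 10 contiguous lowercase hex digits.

Key hex bytes da fb df 5f is 4 bytes ≤ B = 5; zero-pad to 5 bytes: K' = da fb df 5f 00.
XOR each byte with 0x5c: da⊕5c=86, fb⊕5c=a7, df⊕5c=83, 5f⊕5c=03, 00⊕5c=5c.

86a783035c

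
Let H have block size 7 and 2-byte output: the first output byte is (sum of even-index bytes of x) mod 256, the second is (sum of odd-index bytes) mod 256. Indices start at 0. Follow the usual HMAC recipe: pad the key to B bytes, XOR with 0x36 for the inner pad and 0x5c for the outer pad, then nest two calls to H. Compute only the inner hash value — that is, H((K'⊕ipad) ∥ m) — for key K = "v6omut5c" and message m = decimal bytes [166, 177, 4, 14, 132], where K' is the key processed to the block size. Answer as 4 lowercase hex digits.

1ae6

Key "v6omut5c" = 76 36 6f 6d 75 74 35 63 is 8 bytes > B = 7, so hash it first: H(key) = 8f 7a, then zero-pad to 7 bytes: K' = 8f 7a 00 00 00 00 00.
K' ⊕ ipad = b9 4c 36 36 36 36 36.
Inner input = b9 4c 36 36 36 36 36 ∥ a6 b1 04 0e 84.
Inner hash: even-index sum = 538 mod 256 = 26; odd-index sum = 486 mod 256 = 230 → 1a e6.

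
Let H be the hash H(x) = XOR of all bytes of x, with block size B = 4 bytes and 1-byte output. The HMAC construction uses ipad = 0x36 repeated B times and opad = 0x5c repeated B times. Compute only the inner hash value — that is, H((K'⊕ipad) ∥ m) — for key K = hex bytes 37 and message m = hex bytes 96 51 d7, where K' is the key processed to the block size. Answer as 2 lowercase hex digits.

Key hex bytes 37 is 1 byte ≤ B = 4; zero-pad to 4 bytes: K' = 37 00 00 00.
K' ⊕ ipad = 01 36 36 36.
Inner input = 01 36 36 36 ∥ 96 51 d7.
Inner hash: XOR 01⊕36⊕36⊕36⊕96⊕51⊕d7 = 27.

27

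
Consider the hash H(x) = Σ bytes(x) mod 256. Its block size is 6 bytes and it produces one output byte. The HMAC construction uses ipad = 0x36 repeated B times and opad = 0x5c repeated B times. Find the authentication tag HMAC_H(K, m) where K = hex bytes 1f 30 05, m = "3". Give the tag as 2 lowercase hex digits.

Key hex bytes 1f 30 05 is 3 bytes ≤ B = 6; zero-pad to 6 bytes: K' = 1f 30 05 00 00 00.
K' ⊕ ipad = 29 06 33 36 36 36.  K' ⊕ opad = 43 6c 59 5c 5c 5c.
Inner input = (K'⊕ipad) ∥ m = 29 06 33 36 36 36 ∥ 33.
Inner hash: sum = 41+6+51+54+54+54+51 = 311; mod 256 = 55 → 37.
Outer input = (K'⊕opad) ∥ inner = 43 6c 59 5c 5c 5c ∥ 37.
Outer hash (tag): sum = 67+108+89+92+92+92+55 = 595; mod 256 = 83 → 53.

53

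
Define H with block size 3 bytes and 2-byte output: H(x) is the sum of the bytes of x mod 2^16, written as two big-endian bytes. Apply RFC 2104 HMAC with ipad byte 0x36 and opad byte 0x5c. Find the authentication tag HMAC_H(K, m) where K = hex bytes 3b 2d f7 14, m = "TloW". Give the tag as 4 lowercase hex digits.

Key hex bytes 3b 2d f7 14 is 4 bytes > B = 3, so hash it first: H(key) = 01 73, then zero-pad to 3 bytes: K' = 01 73 00.
K' ⊕ ipad = 37 45 36.  K' ⊕ opad = 5d 2f 5c.
Inner input = (K'⊕ipad) ∥ m = 37 45 36 ∥ 54 6c 6f 57.
Inner hash: sum = 55+69+54+84+108+111+87 = 568 → 02 38.
Outer input = (K'⊕opad) ∥ inner = 5d 2f 5c ∥ 02 38.
Outer hash (tag): sum = 93+47+92+2+56 = 290 → 01 22.

0122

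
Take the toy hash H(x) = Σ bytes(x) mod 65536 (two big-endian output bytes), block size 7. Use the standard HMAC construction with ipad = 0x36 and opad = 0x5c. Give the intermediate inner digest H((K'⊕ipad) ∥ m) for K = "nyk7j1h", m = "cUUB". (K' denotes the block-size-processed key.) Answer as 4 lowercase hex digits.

0315

Key "nyk7j1h" = 6e 79 6b 37 6a 31 68 is exactly B = 7 bytes: K' = 6e 79 6b 37 6a 31 68.
K' ⊕ ipad = 58 4f 5d 01 5c 07 5e.
Inner input = 58 4f 5d 01 5c 07 5e ∥ 63 55 55 42.
Inner hash: sum = 88+79+93+1+92+7+94+99+85+85+66 = 789 → 03 15.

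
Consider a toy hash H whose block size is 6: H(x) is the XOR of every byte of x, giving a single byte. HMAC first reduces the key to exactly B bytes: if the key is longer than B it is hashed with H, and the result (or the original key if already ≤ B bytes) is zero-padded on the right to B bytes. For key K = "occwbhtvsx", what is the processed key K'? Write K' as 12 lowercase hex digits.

1b0000000000

|K| = 10 > B = 6, so first hash the key.
H(K): XOR 6f⊕63⊕63⊕77⊕62⊕68⊕74⊕76⊕73⊕78 = 1b.
Zero-pad H(K) = 1b to 6 bytes: K' = 1b 00 00 00 00 00.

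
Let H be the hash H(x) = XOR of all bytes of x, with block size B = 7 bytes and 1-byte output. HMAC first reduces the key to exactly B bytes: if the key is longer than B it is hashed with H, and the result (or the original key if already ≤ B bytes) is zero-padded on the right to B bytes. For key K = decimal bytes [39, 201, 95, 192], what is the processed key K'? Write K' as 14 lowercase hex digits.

Key decimal bytes [39, 201, 95, 192] = 27 c9 5f c0 is 4 bytes ≤ B = 7; zero-pad to 7 bytes: K' = 27 c9 5f c0 00 00 00.

27c95fc0000000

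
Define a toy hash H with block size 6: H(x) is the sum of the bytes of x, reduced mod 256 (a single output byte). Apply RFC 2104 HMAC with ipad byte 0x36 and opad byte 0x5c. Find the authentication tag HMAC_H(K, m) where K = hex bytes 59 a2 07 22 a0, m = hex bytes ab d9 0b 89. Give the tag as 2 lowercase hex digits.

Key hex bytes 59 a2 07 22 a0 is 5 bytes ≤ B = 6; zero-pad to 6 bytes: K' = 59 a2 07 22 a0 00.
K' ⊕ ipad = 6f 94 31 14 96 36.  K' ⊕ opad = 05 fe 5b 7e fc 5c.
Inner input = (K'⊕ipad) ∥ m = 6f 94 31 14 96 36 ∥ ab d9 0b 89.
Inner hash: sum = 111+148+49+20+150+54+171+217+11+137 = 1068; mod 256 = 44 → 2c.
Outer input = (K'⊕opad) ∥ inner = 05 fe 5b 7e fc 5c ∥ 2c.
Outer hash (tag): sum = 5+254+91+126+252+92+44 = 864; mod 256 = 96 → 60.

60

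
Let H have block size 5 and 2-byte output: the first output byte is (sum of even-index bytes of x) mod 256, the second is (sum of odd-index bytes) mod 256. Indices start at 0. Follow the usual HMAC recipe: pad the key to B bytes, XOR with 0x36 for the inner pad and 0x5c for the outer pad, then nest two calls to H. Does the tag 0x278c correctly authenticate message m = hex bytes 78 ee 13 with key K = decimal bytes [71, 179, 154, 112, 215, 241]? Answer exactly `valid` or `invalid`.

Key decimal bytes [71, 179, 154, 112, 215, 241] = 47 b3 9a 70 d7 f1 is 6 bytes > B = 5, so hash it first: H(key) = b8 14, then zero-pad to 5 bytes: K' = b8 14 00 00 00.
K' ⊕ ipad = 8e 22 36 36 36; K' ⊕ opad = e4 48 5c 5c 5c.
Inner hash: even-index sum = 488 mod 256 = 232; odd-index sum = 227 mod 256 = 227 → e8 e3.
Outer hash (recomputed tag): even-index sum = 639 mod 256 = 127; odd-index sum = 396 mod 256 = 140 → 7f 8c.
Recomputed tag = 7f8c; claimed = 278c → mismatch.

invalid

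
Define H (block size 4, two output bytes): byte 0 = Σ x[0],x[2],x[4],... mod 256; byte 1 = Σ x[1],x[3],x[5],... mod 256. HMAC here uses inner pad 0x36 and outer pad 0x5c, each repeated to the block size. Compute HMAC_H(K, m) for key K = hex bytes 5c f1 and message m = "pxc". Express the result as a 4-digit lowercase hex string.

cf7e

Key hex bytes 5c f1 is 2 bytes ≤ B = 4; zero-pad to 4 bytes: K' = 5c f1 00 00.
K' ⊕ ipad = 6a c7 36 36.  K' ⊕ opad = 00 ad 5c 5c.
Inner input = (K'⊕ipad) ∥ m = 6a c7 36 36 ∥ 70 78 63.
Inner hash: even-index sum = 371 mod 256 = 115; odd-index sum = 373 mod 256 = 117 → 73 75.
Outer input = (K'⊕opad) ∥ inner = 00 ad 5c 5c ∥ 73 75.
Outer hash (tag): even-index sum = 207 mod 256 = 207; odd-index sum = 382 mod 256 = 126 → cf 7e.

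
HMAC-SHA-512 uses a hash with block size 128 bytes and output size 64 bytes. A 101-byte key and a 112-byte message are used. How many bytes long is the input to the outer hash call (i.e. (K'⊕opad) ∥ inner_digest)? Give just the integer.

192

Key is 101 ≤ 128 bytes, zero-padded: |K'| = 128.
Outer input = (K'⊕opad) ∥ H(inner) → 128 + 64 = 192 bytes.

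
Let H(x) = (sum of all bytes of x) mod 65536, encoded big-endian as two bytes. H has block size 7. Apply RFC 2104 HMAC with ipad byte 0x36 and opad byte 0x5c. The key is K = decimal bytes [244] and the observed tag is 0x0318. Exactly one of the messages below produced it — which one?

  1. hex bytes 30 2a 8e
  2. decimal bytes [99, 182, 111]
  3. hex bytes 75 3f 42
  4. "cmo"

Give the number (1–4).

Key decimal bytes [244] = f4 is 1 byte ≤ B = 7; zero-pad to 7 bytes: K' = f4 00 00 00 00 00 00.
K' ⊕ ipad = c2 36 36 36 36 36 36; K' ⊕ opad = a8 5c 5c 5c 5c 5c 5c.
m1: inner = H(c2 36 36 36 36 36 36 30 2a 8e) = 02 ee; tag = H(a8 5c 5c 5c 5c 5c 5c 02 ee) = 03c0
m2: inner = H(c2 36 36 36 36 36 36 63 b6 6f) = 03 8e; tag = H(a8 5c 5c 5c 5c 5c 5c 03 8e) = 0361
m3: inner = H(c2 36 36 36 36 36 36 75 3f 42) = 02 fc; tag = H(a8 5c 5c 5c 5c 5c 5c 02 fc) = 03ce
m4: inner = H(c2 36 36 36 36 36 36 63 6d 6f) = 03 45; tag = H(a8 5c 5c 5c 5c 5c 5c 03 45) = 0318 ← matches

4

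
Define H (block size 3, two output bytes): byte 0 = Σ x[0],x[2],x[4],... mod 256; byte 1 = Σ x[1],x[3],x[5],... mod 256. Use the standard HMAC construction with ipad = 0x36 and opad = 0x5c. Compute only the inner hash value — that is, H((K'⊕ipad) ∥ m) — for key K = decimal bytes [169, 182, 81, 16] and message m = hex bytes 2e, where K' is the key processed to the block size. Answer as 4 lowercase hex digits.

021e

Key decimal bytes [169, 182, 81, 16] = a9 b6 51 10 is 4 bytes > B = 3, so hash it first: H(key) = fa c6, then zero-pad to 3 bytes: K' = fa c6 00.
K' ⊕ ipad = cc f0 36.
Inner input = cc f0 36 ∥ 2e.
Inner hash: even-index sum = 258 mod 256 = 2; odd-index sum = 286 mod 256 = 30 → 02 1e.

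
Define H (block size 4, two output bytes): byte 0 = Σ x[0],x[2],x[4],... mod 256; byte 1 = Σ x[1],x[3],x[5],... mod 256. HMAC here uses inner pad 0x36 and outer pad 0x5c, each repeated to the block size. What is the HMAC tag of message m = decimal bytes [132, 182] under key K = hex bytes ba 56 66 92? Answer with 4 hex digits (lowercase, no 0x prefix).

Key hex bytes ba 56 66 92 is exactly B = 4 bytes: K' = ba 56 66 92.
K' ⊕ ipad = 8c 60 50 a4.  K' ⊕ opad = e6 0a 3a ce.
Inner input = (K'⊕ipad) ∥ m = 8c 60 50 a4 ∥ 84 b6.
Inner hash: even-index sum = 352 mod 256 = 96; odd-index sum = 442 mod 256 = 186 → 60 ba.
Outer input = (K'⊕opad) ∥ inner = e6 0a 3a ce ∥ 60 ba.
Outer hash (tag): even-index sum = 384 mod 256 = 128; odd-index sum = 402 mod 256 = 146 → 80 92.

8092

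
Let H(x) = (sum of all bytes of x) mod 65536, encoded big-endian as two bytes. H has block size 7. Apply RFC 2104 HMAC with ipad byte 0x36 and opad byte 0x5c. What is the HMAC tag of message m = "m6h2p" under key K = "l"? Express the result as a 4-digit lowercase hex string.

02a6

Key "l" = 6c is 1 byte ≤ B = 7; zero-pad to 7 bytes: K' = 6c 00 00 00 00 00 00.
K' ⊕ ipad = 5a 36 36 36 36 36 36.  K' ⊕ opad = 30 5c 5c 5c 5c 5c 5c.
Inner input = (K'⊕ipad) ∥ m = 5a 36 36 36 36 36 36 ∥ 6d 36 68 32 70.
Inner hash: sum = 90+54+54+54+54+54+54+109+54+104+50+112 = 843 → 03 4b.
Outer input = (K'⊕opad) ∥ inner = 30 5c 5c 5c 5c 5c 5c ∥ 03 4b.
Outer hash (tag): sum = 48+92+92+92+92+92+92+3+75 = 678 → 02 a6.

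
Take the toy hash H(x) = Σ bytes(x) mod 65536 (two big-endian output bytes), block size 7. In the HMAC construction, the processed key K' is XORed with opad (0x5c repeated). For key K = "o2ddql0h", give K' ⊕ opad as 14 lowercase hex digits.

5e825c5c5c5c5c

Key "o2ddql0h" = 6f 32 64 64 71 6c 30 68 is 8 bytes > B = 7, so hash it first: H(key) = 02 de, then zero-pad to 7 bytes: K' = 02 de 00 00 00 00 00.
XOR each byte with 0x5c: 02⊕5c=5e, de⊕5c=82, 00⊕5c=5c, 00⊕5c=5c, 00⊕5c=5c, 00⊕5c=5c, 00⊕5c=5c.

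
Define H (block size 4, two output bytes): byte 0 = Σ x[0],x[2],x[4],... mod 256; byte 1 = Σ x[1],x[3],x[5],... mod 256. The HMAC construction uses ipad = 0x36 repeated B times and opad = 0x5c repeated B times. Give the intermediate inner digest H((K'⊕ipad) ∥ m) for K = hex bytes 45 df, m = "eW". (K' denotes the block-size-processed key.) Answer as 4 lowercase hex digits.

0e76

Key hex bytes 45 df is 2 bytes ≤ B = 4; zero-pad to 4 bytes: K' = 45 df 00 00.
K' ⊕ ipad = 73 e9 36 36.
Inner input = 73 e9 36 36 ∥ 65 57.
Inner hash: even-index sum = 270 mod 256 = 14; odd-index sum = 374 mod 256 = 118 → 0e 76.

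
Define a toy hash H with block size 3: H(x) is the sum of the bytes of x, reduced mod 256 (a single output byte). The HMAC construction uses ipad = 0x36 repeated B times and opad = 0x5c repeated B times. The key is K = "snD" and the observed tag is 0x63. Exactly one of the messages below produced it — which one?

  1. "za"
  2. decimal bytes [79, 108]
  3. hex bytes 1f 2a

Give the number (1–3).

1

Key "snD" = 73 6e 44 is exactly B = 3 bytes: K' = 73 6e 44.
K' ⊕ ipad = 45 58 72; K' ⊕ opad = 2f 32 18.
m1: inner = H(45 58 72 7a 61) = ea; tag = H(2f 32 18 ea) = 63 ← matches
m2: inner = H(45 58 72 4f 6c) = ca; tag = H(2f 32 18 ca) = 43
m3: inner = H(45 58 72 1f 2a) = 58; tag = H(2f 32 18 58) = d1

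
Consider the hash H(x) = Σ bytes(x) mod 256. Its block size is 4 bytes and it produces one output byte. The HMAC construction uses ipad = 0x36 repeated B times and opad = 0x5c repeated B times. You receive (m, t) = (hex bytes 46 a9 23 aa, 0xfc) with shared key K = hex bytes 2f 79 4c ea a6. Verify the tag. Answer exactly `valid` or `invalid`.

valid

Key hex bytes 2f 79 4c ea a6 is 5 bytes > B = 4, so hash it first: H(key) = 84, then zero-pad to 4 bytes: K' = 84 00 00 00.
K' ⊕ ipad = b2 36 36 36; K' ⊕ opad = d8 5c 5c 5c.
Inner hash: sum = 178+54+54+54+70+169+35+170 = 784; mod 256 = 16 → 10.
Outer hash (recomputed tag): sum = 216+92+92+92+16 = 508; mod 256 = 252 → fc.
Recomputed tag = fc; claimed = fc → match.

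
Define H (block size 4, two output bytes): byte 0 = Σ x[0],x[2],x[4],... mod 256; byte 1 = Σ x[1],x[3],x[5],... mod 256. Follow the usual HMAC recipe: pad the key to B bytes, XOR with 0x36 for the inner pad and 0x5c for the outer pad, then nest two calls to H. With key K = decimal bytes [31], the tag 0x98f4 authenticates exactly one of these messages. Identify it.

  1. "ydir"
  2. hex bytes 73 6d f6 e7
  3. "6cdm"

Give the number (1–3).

3

Key decimal bytes [31] = 1f is 1 byte ≤ B = 4; zero-pad to 4 bytes: K' = 1f 00 00 00.
K' ⊕ ipad = 29 36 36 36; K' ⊕ opad = 43 5c 5c 5c.
m1: inner = H(29 36 36 36 79 64 69 72) = 41 42; tag = H(43 5c 5c 5c 41 42) = e0fa
m2: inner = H(29 36 36 36 73 6d f6 e7) = c8 c0; tag = H(43 5c 5c 5c c8 c0) = 6778
m3: inner = H(29 36 36 36 36 63 64 6d) = f9 3c; tag = H(43 5c 5c 5c f9 3c) = 98f4 ← matches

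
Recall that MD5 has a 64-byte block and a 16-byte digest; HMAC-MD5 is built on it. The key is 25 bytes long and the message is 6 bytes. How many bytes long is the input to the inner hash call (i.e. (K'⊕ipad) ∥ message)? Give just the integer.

70

Key is 25 ≤ 64 bytes, zero-padded: |K'| = 64.
Inner input = (K'⊕ipad) ∥ m → 64 + 6 = 70 bytes.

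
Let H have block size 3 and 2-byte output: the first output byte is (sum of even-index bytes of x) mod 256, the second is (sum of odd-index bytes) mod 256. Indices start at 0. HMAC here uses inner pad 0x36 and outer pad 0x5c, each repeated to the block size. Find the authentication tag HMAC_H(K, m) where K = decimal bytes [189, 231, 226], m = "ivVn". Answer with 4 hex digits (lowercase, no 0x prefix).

2ffe

Key decimal bytes [189, 231, 226] = bd e7 e2 is exactly B = 3 bytes: K' = bd e7 e2.
K' ⊕ ipad = 8b d1 d4.  K' ⊕ opad = e1 bb be.
Inner input = (K'⊕ipad) ∥ m = 8b d1 d4 ∥ 69 76 56 6e.
Inner hash: even-index sum = 579 mod 256 = 67; odd-index sum = 400 mod 256 = 144 → 43 90.
Outer input = (K'⊕opad) ∥ inner = e1 bb be ∥ 43 90.
Outer hash (tag): even-index sum = 559 mod 256 = 47; odd-index sum = 254 mod 256 = 254 → 2f fe.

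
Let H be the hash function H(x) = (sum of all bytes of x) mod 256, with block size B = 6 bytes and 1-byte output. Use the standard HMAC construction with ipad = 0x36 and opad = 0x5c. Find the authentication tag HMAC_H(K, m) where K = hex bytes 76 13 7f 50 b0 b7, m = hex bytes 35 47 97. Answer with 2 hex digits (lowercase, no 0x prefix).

Key hex bytes 76 13 7f 50 b0 b7 is exactly B = 6 bytes: K' = 76 13 7f 50 b0 b7.
K' ⊕ ipad = 40 25 49 66 86 81.  K' ⊕ opad = 2a 4f 23 0c ec eb.
Inner input = (K'⊕ipad) ∥ m = 40 25 49 66 86 81 ∥ 35 47 97.
Inner hash: sum = 64+37+73+102+134+129+53+71+151 = 814; mod 256 = 46 → 2e.
Outer input = (K'⊕opad) ∥ inner = 2a 4f 23 0c ec eb ∥ 2e.
Outer hash (tag): sum = 42+79+35+12+236+235+46 = 685; mod 256 = 173 → ad.

ad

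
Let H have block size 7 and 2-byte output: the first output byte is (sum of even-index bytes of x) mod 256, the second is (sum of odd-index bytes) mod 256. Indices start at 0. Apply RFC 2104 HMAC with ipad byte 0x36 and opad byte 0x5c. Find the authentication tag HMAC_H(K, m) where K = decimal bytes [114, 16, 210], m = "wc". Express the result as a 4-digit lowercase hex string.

7dfb

Key decimal bytes [114, 16, 210] = 72 10 d2 is 3 bytes ≤ B = 7; zero-pad to 7 bytes: K' = 72 10 d2 00 00 00 00.
K' ⊕ ipad = 44 26 e4 36 36 36 36.  K' ⊕ opad = 2e 4c 8e 5c 5c 5c 5c.
Inner input = (K'⊕ipad) ∥ m = 44 26 e4 36 36 36 36 ∥ 77 63.
Inner hash: even-index sum = 503 mod 256 = 247; odd-index sum = 265 mod 256 = 9 → f7 09.
Outer input = (K'⊕opad) ∥ inner = 2e 4c 8e 5c 5c 5c 5c ∥ f7 09.
Outer hash (tag): even-index sum = 381 mod 256 = 125; odd-index sum = 507 mod 256 = 251 → 7d fb.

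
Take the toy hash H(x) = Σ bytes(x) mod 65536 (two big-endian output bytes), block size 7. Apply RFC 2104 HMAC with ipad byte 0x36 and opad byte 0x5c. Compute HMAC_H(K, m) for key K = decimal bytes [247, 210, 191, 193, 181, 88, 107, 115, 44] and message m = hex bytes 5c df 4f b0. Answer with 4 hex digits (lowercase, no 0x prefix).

Key decimal bytes [247, 210, 191, 193, 181, 88, 107, 115, 44] = f7 d2 bf c1 b5 58 6b 73 2c is 9 bytes > B = 7, so hash it first: H(key) = 05 60, then zero-pad to 7 bytes: K' = 05 60 00 00 00 00 00.
K' ⊕ ipad = 33 56 36 36 36 36 36.  K' ⊕ opad = 59 3c 5c 5c 5c 5c 5c.
Inner input = (K'⊕ipad) ∥ m = 33 56 36 36 36 36 36 ∥ 5c df 4f b0.
Inner hash: sum = 51+86+54+54+54+54+54+92+223+79+176 = 977 → 03 d1.
Outer input = (K'⊕opad) ∥ inner = 59 3c 5c 5c 5c 5c 5c ∥ 03 d1.
Outer hash (tag): sum = 89+60+92+92+92+92+92+3+209 = 821 → 03 35.

0335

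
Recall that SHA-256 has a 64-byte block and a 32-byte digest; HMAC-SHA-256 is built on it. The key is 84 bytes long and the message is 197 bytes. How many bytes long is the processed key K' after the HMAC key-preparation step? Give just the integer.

Key is 84 > 64 bytes, so it is hashed to 32 bytes then zero-padded to 64: |K'| = 64.

64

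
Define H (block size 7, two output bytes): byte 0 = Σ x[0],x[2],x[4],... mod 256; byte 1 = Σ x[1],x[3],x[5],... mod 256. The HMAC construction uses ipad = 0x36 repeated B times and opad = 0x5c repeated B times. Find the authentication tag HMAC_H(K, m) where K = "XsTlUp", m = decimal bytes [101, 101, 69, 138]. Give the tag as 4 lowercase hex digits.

00e3

Key "XsTlUp" = 58 73 54 6c 55 70 is 6 bytes ≤ B = 7; zero-pad to 7 bytes: K' = 58 73 54 6c 55 70 00.
K' ⊕ ipad = 6e 45 62 5a 63 46 36.  K' ⊕ opad = 04 2f 08 30 09 2c 5c.
Inner input = (K'⊕ipad) ∥ m = 6e 45 62 5a 63 46 36 ∥ 65 65 45 8a.
Inner hash: even-index sum = 600 mod 256 = 88; odd-index sum = 399 mod 256 = 143 → 58 8f.
Outer input = (K'⊕opad) ∥ inner = 04 2f 08 30 09 2c 5c ∥ 58 8f.
Outer hash (tag): even-index sum = 256 mod 256 = 0; odd-index sum = 227 mod 256 = 227 → 00 e3.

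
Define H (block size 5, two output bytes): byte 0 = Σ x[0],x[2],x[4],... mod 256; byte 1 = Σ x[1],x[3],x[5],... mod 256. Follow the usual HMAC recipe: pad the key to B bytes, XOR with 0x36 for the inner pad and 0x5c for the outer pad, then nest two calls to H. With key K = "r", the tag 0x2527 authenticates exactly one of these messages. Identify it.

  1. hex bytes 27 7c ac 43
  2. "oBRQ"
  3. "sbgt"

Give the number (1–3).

1

Key "r" = 72 is 1 byte ≤ B = 5; zero-pad to 5 bytes: K' = 72 00 00 00 00.
K' ⊕ ipad = 44 36 36 36 36; K' ⊕ opad = 2e 5c 5c 5c 5c.
m1: inner = H(44 36 36 36 36 27 7c ac 43) = 6f 3f; tag = H(2e 5c 5c 5c 5c 6f 3f) = 2527 ← matches
m2: inner = H(44 36 36 36 36 6f 42 52 51) = 43 2d; tag = H(2e 5c 5c 5c 5c 43 2d) = 13fb
m3: inner = H(44 36 36 36 36 73 62 67 74) = 86 46; tag = H(2e 5c 5c 5c 5c 86 46) = 2c3e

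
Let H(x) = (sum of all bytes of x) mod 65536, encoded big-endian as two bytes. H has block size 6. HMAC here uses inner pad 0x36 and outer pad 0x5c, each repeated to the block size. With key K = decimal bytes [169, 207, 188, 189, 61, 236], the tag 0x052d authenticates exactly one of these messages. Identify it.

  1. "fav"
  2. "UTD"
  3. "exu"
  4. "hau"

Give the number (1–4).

Key decimal bytes [169, 207, 188, 189, 61, 236] = a9 cf bc bd 3d ec is exactly B = 6 bytes: K' = a9 cf bc bd 3d ec.
K' ⊕ ipad = 9f f9 8a 8b 0b da; K' ⊕ opad = f5 93 e0 e1 61 b0.
m1: inner = H(9f f9 8a 8b 0b da 66 61 76) = 04 cf; tag = H(f5 93 e0 e1 61 b0 04 cf) = 052d ← matches
m2: inner = H(9f f9 8a 8b 0b da 55 54 44) = 04 7f; tag = H(f5 93 e0 e1 61 b0 04 7f) = 04dd
m3: inner = H(9f f9 8a 8b 0b da 65 78 75) = 04 e4; tag = H(f5 93 e0 e1 61 b0 04 e4) = 0542
m4: inner = H(9f f9 8a 8b 0b da 68 61 75) = 04 d0; tag = H(f5 93 e0 e1 61 b0 04 d0) = 052e

1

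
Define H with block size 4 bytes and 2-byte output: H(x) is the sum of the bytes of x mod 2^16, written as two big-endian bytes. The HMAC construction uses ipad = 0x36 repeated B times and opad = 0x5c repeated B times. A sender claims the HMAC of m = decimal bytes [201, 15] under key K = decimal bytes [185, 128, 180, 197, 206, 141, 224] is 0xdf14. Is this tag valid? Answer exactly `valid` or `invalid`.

Key decimal bytes [185, 128, 180, 197, 206, 141, 224] = b9 80 b4 c5 ce 8d e0 is 7 bytes > B = 4, so hash it first: H(key) = 04 ed, then zero-pad to 4 bytes: K' = 04 ed 00 00.
K' ⊕ ipad = 32 db 36 36; K' ⊕ opad = 58 b1 5c 5c.
Inner hash: sum = 50+219+54+54+201+15 = 593 → 02 51.
Outer hash (recomputed tag): sum = 88+177+92+92+2+81 = 532 → 02 14.
Recomputed tag = 0214; claimed = df14 → mismatch.

invalid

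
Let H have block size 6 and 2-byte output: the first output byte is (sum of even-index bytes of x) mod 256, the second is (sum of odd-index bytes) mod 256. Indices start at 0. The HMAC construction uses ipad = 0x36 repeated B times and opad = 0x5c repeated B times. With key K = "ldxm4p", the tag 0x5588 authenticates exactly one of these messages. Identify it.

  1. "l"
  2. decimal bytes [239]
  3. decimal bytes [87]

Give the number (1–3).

Key "ldxm4p" = 6c 64 78 6d 34 70 is exactly B = 6 bytes: K' = 6c 64 78 6d 34 70.
K' ⊕ ipad = 5a 52 4e 5b 02 46; K' ⊕ opad = 30 38 24 31 68 2c.
m1: inner = H(5a 52 4e 5b 02 46 6c) = 16 f3; tag = H(30 38 24 31 68 2c 16 f3) = d288
m2: inner = H(5a 52 4e 5b 02 46 ef) = 99 f3; tag = H(30 38 24 31 68 2c 99 f3) = 5588 ← matches
m3: inner = H(5a 52 4e 5b 02 46 57) = 01 f3; tag = H(30 38 24 31 68 2c 01 f3) = bd88

2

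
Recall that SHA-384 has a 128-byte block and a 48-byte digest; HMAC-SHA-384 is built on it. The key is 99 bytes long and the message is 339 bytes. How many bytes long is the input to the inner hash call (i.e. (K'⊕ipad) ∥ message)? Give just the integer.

Key is 99 ≤ 128 bytes, zero-padded: |K'| = 128.
Inner input = (K'⊕ipad) ∥ m → 128 + 339 = 467 bytes.

467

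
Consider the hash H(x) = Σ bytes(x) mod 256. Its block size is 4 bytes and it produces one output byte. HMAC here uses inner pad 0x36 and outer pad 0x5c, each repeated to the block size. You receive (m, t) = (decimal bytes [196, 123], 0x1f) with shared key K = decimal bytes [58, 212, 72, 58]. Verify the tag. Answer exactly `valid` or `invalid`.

Key decimal bytes [58, 212, 72, 58] = 3a d4 48 3a is exactly B = 4 bytes: K' = 3a d4 48 3a.
K' ⊕ ipad = 0c e2 7e 0c; K' ⊕ opad = 66 88 14 66.
Inner hash: sum = 12+226+126+12+196+123 = 695; mod 256 = 183 → b7.
Outer hash (recomputed tag): sum = 102+136+20+102+183 = 543; mod 256 = 31 → 1f.
Recomputed tag = 1f; claimed = 1f → match.

valid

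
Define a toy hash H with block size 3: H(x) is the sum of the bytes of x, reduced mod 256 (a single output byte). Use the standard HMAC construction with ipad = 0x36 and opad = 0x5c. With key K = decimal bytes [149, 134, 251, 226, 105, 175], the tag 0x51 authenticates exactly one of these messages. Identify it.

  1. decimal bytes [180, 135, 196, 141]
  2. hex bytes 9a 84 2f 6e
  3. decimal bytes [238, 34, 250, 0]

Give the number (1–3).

Key decimal bytes [149, 134, 251, 226, 105, 175] = 95 86 fb e2 69 af is 6 bytes > B = 3, so hash it first: H(key) = 10, then zero-pad to 3 bytes: K' = 10 00 00.
K' ⊕ ipad = 26 36 36; K' ⊕ opad = 4c 5c 5c.
m1: inner = H(26 36 36 b4 87 c4 8d) = 1e; tag = H(4c 5c 5c 1e) = 22
m2: inner = H(26 36 36 9a 84 2f 6e) = 4d; tag = H(4c 5c 5c 4d) = 51 ← matches
m3: inner = H(26 36 36 ee 22 fa 00) = 9c; tag = H(4c 5c 5c 9c) = a0

2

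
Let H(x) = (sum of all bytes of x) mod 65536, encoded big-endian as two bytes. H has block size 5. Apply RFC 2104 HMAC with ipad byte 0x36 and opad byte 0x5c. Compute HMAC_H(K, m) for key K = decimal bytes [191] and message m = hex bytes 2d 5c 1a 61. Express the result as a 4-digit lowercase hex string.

Key decimal bytes [191] = bf is 1 byte ≤ B = 5; zero-pad to 5 bytes: K' = bf 00 00 00 00.
K' ⊕ ipad = 89 36 36 36 36.  K' ⊕ opad = e3 5c 5c 5c 5c.
Inner input = (K'⊕ipad) ∥ m = 89 36 36 36 36 ∥ 2d 5c 1a 61.
Inner hash: sum = 137+54+54+54+54+45+92+26+97 = 613 → 02 65.
Outer input = (K'⊕opad) ∥ inner = e3 5c 5c 5c 5c ∥ 02 65.
Outer hash (tag): sum = 227+92+92+92+92+2+101 = 698 → 02 ba.

02ba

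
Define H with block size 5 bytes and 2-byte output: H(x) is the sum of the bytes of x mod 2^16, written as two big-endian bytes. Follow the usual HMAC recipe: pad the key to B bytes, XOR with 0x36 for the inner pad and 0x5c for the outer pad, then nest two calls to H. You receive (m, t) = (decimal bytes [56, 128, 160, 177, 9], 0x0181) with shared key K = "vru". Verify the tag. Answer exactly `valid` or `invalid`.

valid

Key "vru" = 76 72 75 is 3 bytes ≤ B = 5; zero-pad to 5 bytes: K' = 76 72 75 00 00.
K' ⊕ ipad = 40 44 43 36 36; K' ⊕ opad = 2a 2e 29 5c 5c.
Inner hash: sum = 64+68+67+54+54+56+128+160+177+9 = 837 → 03 45.
Outer hash (recomputed tag): sum = 42+46+41+92+92+3+69 = 385 → 01 81.
Recomputed tag = 0181; claimed = 0181 → match.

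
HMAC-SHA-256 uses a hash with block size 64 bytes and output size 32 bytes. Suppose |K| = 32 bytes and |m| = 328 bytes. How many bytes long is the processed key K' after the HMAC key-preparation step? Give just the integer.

Key is 32 ≤ 64 bytes, zero-padded: |K'| = 64.

64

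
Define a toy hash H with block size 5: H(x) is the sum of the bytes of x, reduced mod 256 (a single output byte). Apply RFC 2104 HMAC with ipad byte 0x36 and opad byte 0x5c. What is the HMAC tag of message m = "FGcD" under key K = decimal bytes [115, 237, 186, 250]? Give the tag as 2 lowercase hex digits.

Key decimal bytes [115, 237, 186, 250] = 73 ed ba fa is 4 bytes ≤ B = 5; zero-pad to 5 bytes: K' = 73 ed ba fa 00.
K' ⊕ ipad = 45 db 8c cc 36.  K' ⊕ opad = 2f b1 e6 a6 5c.
Inner input = (K'⊕ipad) ∥ m = 45 db 8c cc 36 ∥ 46 47 63 44.
Inner hash: sum = 69+219+140+204+54+70+71+99+68 = 994; mod 256 = 226 → e2.
Outer input = (K'⊕opad) ∥ inner = 2f b1 e6 a6 5c ∥ e2.
Outer hash (tag): sum = 47+177+230+166+92+226 = 938; mod 256 = 170 → aa.

aa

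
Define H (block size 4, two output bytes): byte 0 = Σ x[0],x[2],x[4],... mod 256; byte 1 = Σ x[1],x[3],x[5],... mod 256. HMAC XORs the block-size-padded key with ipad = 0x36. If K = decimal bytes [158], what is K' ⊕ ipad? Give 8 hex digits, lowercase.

Key decimal bytes [158] = 9e is 1 byte ≤ B = 4; zero-pad to 4 bytes: K' = 9e 00 00 00.
XOR each byte with 0x36: 9e⊕36=a8, 00⊕36=36, 00⊕36=36, 00⊕36=36.

a8363636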